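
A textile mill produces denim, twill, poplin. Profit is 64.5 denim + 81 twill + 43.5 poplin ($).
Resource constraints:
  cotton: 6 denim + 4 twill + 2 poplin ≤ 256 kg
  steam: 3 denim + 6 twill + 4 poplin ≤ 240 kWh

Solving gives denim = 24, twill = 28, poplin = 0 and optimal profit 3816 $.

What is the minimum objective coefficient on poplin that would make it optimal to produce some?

Both cotton and steam are binding at x*.
The binding rows give the dual system: 6·y_cotton + 3·y_steam = 64.5 and 4·y_cotton + 6·y_steam = 81.
This yields shadow prices y_cotton = 6, y_steam = 9.5.
poplin enters the basis when its profit ≥ yᵀa₃ = 6·2 + 9.5·4 = 50.

50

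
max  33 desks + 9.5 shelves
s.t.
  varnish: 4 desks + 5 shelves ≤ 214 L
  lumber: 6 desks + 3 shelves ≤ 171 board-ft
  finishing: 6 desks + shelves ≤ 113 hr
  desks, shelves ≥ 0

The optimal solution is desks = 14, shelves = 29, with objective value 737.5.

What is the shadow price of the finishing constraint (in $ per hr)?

3.5

Binding: lumber and finishing. Non-binding: varnish (13 unused).
By complementary slackness, y = 0 for the non-binding constraint.
From A_Bᵀ y = c: 6·y_lumber + 6·y_finishing = 33; 3·y_lumber + 1·y_finishing = 9.5.
This yields shadow prices y_lumber = 2, y_finishing = 3.5.
Shadow price of finishing = 3.5.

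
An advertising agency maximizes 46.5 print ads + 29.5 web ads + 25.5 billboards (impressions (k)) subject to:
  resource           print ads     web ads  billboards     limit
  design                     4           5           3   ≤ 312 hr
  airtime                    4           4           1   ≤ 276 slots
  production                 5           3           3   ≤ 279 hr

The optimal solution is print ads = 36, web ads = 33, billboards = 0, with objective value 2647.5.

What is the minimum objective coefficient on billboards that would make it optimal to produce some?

At the optimum: design uses 309 of 312 (slack = 3); airtime uses 276 of 276 (binding); production uses 279 of 279 (binding).
By complementary slackness, y = 0 for the non-binding constraint.
From A_Bᵀ y = c: 4·y_airtime + 5·y_production = 46.5; 4·y_airtime + 3·y_production = 29.5.
→ y_airtime = 1 and y_production = 8.5.
billboards enters the basis when its profit ≥ yᵀa₃ = 1·1 + 8.5·3 = 26.5.

26.5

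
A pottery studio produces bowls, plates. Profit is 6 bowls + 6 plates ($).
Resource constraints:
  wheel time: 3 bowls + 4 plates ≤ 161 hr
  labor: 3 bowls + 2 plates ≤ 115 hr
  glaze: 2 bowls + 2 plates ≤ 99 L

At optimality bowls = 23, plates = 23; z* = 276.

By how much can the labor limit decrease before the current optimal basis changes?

34.5

Binding constraints: wheel time, labor. The basis is B = [[3,4],[3,2]] with det -6.
Per unit decrease in labor, x* moves by d = (-0.6667, 0.5).
The basis stays optimal until bowls reaches 0; allowable decrease = 34.5 hr.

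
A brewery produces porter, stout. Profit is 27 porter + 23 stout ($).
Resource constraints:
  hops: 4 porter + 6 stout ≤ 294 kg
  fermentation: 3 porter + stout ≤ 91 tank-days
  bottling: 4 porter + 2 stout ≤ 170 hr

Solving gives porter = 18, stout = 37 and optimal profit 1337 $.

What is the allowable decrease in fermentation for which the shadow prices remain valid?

42

Binding constraints: hops, fermentation. The basis is B = [[4,6],[3,1]] with det -14.
Per unit decrease in fermentation, x* moves by d = (-0.4286, 0.2857).
The basis stays optimal until porter reaches 0; allowable decrease = 42 tank-days.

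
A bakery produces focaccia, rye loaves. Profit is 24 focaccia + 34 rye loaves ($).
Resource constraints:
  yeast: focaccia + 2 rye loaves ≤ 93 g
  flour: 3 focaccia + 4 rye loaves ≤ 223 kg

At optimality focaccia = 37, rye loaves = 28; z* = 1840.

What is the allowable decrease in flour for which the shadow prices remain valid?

37

Binding constraints: yeast, flour. The basis is B = [[1,2],[3,4]] with det -2.
Per unit decrease in flour, x* moves by d = (-1, 0.5).
The basis stays optimal until focaccia reaches 0; allowable decrease = 37 kg.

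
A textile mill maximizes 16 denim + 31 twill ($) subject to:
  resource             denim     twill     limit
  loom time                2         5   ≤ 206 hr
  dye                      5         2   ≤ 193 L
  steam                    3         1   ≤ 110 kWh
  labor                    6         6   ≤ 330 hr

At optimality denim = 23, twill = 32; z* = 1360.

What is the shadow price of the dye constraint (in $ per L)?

Check each constraint at x*: loom time 206/206 (tight); dye 179/193 (slack 14); steam 101/110 (slack 9); labor 330/330 (tight).
By complementary slackness, y = 0 for the non-binding constraints.
From A_Bᵀ y = c: 2·y_loom time + 6·y_labor = 16; 5·y_loom time + 6·y_labor = 31.
This yields shadow prices y_loom time = 5, y_labor = 1.
Shadow price of dye = 0.

0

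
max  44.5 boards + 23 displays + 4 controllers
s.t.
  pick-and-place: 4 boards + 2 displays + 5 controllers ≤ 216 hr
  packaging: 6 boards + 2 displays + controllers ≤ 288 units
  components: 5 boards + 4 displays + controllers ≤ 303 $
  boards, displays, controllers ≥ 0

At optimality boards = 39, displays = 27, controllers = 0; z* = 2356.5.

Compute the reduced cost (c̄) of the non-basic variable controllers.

-4

Binding: packaging and components. Non-binding: pick-and-place (6 unused).
Since pick-and-place is not tight, its dual is 0.
From A_Bᵀ y = c: 6·y_packaging + 5·y_components = 44.5; 2·y_packaging + 4·y_components = 23.
→ y_packaging = 4.5 and y_components = 3.5.
Reduced cost of controllers: c₃ − yᵀa₃ = 4 − (4.5·1 + 3.5·1) = 4 − 8 = -4.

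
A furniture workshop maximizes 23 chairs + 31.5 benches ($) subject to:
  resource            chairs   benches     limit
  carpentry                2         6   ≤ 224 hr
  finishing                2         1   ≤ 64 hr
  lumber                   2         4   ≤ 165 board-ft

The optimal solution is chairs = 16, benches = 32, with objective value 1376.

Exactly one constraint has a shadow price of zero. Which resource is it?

lumber

carpentry: 224/224 (binding)
finishing: 64/64 (binding)
lumber: 160/165 (slack 5)
By complementary slackness, a constraint with positive slack has shadow price 0 → lumber.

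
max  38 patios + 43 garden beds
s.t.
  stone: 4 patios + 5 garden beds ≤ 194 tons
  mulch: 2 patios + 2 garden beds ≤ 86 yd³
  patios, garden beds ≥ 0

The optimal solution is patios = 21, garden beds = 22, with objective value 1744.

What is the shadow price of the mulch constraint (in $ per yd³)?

Check each constraint at x*: stone 194/194 (tight); mulch 86/86 (tight).
The binding rows give the dual system: 4·y_stone + 2·y_mulch = 38 and 5·y_stone + 2·y_mulch = 43.
This yields shadow prices y_stone = 5, y_mulch = 9.
Shadow price of mulch = 9.

9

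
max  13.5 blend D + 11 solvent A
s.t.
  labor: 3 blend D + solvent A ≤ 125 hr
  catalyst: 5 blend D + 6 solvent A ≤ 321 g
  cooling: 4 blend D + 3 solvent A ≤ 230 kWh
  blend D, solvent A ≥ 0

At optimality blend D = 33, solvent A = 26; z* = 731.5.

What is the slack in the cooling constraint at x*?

20

cooling used = 4·33 + 3·26 = 210; slack = 230 − 210 = 20.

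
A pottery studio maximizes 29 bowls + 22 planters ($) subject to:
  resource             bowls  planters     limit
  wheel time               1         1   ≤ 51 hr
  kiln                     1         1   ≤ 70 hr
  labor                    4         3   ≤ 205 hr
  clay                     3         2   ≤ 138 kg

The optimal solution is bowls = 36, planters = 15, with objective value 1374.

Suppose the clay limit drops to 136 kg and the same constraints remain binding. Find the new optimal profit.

1360

At the optimum: wheel time uses 51 of 51 (binding); kiln uses 51 of 70 (slack = 19); labor uses 189 of 205 (slack = 16); clay uses 138 of 138 (binding).
Since kiln, labor are not tight, their duals are 0.
Dual feasibility on the basic columns requires 1·y_wheel time + 3·y_clay = 29, 1·y_wheel time + 2·y_clay = 22.
Solving: y_wheel time = 8, y_clay = 7.
Δz = y_clay·Δb = 7 × (-2) = -14, so new z* = 1374 − 14 = 1360.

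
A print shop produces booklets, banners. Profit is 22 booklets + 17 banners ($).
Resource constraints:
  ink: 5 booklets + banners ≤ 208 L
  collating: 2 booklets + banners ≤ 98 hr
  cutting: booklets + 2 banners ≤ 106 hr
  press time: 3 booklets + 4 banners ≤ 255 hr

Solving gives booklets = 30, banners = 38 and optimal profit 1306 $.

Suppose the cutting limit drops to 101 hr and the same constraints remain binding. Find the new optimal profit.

1286

Binding: collating and cutting. Non-binding: ink (20 unused), press time (13 unused).
By complementary slackness, y = 0 for the non-binding constraints.
Dual feasibility on the basic columns requires 2·y_collating + 1·y_cutting = 22, 1·y_collating + 2·y_cutting = 17.
→ y_collating = 9 and y_cutting = 4.
Δz = y_cutting·Δb = 4 × (-5) = -20, so new z* = 1306 − 20 = 1286.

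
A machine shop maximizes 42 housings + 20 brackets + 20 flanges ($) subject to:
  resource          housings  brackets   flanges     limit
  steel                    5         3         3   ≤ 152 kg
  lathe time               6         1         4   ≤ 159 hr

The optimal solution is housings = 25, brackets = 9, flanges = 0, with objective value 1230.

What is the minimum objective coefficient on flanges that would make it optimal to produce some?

26

At the optimum: steel uses 152 of 152 (binding); lathe time uses 159 of 159 (binding).
Dual feasibility on the basic columns requires 5·y_steel + 6·y_lathe time = 42, 3·y_steel + 1·y_lathe time = 20.
Solving: y_steel = 6, y_lathe time = 2.
flanges enters the basis when its profit ≥ yᵀa₃ = 6·3 + 2·4 = 26.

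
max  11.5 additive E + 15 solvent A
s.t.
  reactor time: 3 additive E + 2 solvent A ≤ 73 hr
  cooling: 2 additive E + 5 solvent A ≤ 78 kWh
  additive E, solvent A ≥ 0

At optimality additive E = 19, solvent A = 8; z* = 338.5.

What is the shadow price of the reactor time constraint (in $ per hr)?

2.5

At the optimum: reactor time uses 73 of 73 (binding); cooling uses 78 of 78 (binding).
The binding rows give the dual system: 3·y_reactor time + 2·y_cooling = 11.5 and 2·y_reactor time + 5·y_cooling = 15.
Solving: y_reactor time = 2.5, y_cooling = 2.
Shadow price of reactor time = 2.5.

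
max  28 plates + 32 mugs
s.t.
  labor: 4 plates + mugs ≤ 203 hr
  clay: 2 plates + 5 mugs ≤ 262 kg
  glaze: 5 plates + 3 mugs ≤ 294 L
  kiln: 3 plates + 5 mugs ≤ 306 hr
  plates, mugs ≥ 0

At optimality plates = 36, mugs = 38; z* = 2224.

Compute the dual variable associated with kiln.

0

At the optimum: labor uses 182 of 203 (slack = 21); clay uses 262 of 262 (binding); glaze uses 294 of 294 (binding); kiln uses 298 of 306 (slack = 8).
Since labor, kiln are not tight, their duals are 0.
The binding rows give the dual system: 2·y_clay + 5·y_glaze = 28 and 5·y_clay + 3·y_glaze = 32.
→ y_clay = 4 and y_glaze = 4.
Shadow price of kiln = 0.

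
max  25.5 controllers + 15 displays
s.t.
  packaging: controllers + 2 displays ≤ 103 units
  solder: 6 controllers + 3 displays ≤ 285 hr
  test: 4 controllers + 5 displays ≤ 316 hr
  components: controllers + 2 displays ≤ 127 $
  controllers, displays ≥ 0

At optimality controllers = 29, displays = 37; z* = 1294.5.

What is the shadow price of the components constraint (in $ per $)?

0

At the optimum: packaging uses 103 of 103 (binding); solder uses 285 of 285 (binding); test uses 301 of 316 (slack = 15); components uses 103 of 127 (slack = 24).
Slack constraints have shadow price 0 (complementary slackness).
Dual feasibility on the basic columns requires 1·y_packaging + 6·y_solder = 25.5, 2·y_packaging + 3·y_solder = 15.
This yields shadow prices y_packaging = 1.5, y_solder = 4.
Shadow price of components = 0.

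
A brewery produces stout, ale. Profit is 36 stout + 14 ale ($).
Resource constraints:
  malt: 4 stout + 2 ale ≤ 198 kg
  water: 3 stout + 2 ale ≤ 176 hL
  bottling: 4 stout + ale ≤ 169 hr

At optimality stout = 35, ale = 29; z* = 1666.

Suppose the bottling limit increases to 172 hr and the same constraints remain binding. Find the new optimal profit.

1678

Binding: malt and bottling. Non-binding: water (13 unused).
Slack constraints have shadow price 0 (complementary slackness).
From A_Bᵀ y = c: 4·y_malt + 4·y_bottling = 36; 2·y_malt + 1·y_bottling = 14.
This yields shadow prices y_malt = 5, y_bottling = 4.
Δz = y_bottling·Δb = 4 × (3) = 12, so new z* = 1666 + 12 = 1678.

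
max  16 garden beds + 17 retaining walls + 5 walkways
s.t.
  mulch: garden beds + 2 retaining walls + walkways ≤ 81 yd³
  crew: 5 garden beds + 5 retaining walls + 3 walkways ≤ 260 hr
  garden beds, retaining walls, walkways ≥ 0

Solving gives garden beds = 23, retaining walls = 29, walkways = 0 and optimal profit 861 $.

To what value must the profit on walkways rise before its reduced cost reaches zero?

At the optimum: mulch uses 81 of 81 (binding); crew uses 260 of 260 (binding).
Dual feasibility on the basic columns requires 1·y_mulch + 5·y_crew = 16, 2·y_mulch + 5·y_crew = 17.
Solving: y_mulch = 1, y_crew = 3.
walkways enters the basis when its profit ≥ yᵀa₃ = 1·1 + 3·3 = 10.

10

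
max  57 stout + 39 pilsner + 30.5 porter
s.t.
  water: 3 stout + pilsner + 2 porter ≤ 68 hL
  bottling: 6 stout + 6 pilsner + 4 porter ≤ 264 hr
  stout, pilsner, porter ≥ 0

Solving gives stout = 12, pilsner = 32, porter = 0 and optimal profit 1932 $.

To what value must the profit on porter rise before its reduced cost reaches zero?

At the optimum: water uses 68 of 68 (binding); bottling uses 264 of 264 (binding).
From A_Bᵀ y = c: 3·y_water + 6·y_bottling = 57; 1·y_water + 6·y_bottling = 39.
→ y_water = 9 and y_bottling = 5.
porter enters the basis when its profit ≥ yᵀa₃ = 9·2 + 5·4 = 38.

38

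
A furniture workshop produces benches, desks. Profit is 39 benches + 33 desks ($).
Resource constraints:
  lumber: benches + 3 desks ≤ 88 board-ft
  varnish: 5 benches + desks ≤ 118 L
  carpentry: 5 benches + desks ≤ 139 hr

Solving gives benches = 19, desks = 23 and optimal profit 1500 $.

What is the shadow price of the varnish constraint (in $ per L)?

At the optimum: lumber uses 88 of 88 (binding); varnish uses 118 of 118 (binding); carpentry uses 118 of 139 (slack = 21).
Slack constraints have shadow price 0 (complementary slackness).
Dual feasibility on the basic columns requires 1·y_lumber + 5·y_varnish = 39, 3·y_lumber + 1·y_varnish = 33.
Solving: y_lumber = 9, y_varnish = 6.
Shadow price of varnish = 6.

6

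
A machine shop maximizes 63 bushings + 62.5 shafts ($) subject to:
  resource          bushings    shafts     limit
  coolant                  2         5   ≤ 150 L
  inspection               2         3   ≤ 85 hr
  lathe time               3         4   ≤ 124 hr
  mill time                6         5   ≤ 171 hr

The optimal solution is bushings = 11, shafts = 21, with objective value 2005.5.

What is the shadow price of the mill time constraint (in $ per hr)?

Binding: inspection and mill time. Non-binding: coolant (23 unused), lathe time (7 unused).
Since coolant, lathe time are not tight, their duals are 0.
Dual feasibility on the basic columns requires 2·y_inspection + 6·y_mill time = 63, 3·y_inspection + 5·y_mill time = 62.5.
Solving: y_inspection = 7.5, y_mill time = 8.
Shadow price of mill time = 8.

8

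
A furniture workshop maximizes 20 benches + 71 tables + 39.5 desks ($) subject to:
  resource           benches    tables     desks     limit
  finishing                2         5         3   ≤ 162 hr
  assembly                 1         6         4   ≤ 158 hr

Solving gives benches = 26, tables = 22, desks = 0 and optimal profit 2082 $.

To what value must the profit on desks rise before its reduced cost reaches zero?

At the optimum: finishing uses 162 of 162 (binding); assembly uses 158 of 158 (binding).
The binding rows give the dual system: 2·y_finishing + 1·y_assembly = 20 and 5·y_finishing + 6·y_assembly = 71.
Solving: y_finishing = 7, y_assembly = 6.
desks enters the basis when its profit ≥ yᵀa₃ = 7·3 + 6·4 = 45.

45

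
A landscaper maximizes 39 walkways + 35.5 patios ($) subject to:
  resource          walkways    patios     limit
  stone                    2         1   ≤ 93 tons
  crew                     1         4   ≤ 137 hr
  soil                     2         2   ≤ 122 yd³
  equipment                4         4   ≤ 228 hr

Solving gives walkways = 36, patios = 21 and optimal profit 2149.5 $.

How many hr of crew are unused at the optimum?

crew used = 1·36 + 4·21 = 120; slack = 137 − 120 = 17.

17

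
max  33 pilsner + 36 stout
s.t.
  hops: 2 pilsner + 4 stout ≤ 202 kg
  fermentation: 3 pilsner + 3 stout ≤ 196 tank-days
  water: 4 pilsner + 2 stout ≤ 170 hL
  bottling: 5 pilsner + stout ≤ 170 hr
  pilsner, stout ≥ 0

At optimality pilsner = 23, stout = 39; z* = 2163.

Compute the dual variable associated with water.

Binding: hops and water. Non-binding: fermentation (10 unused), bottling (16 unused).
By complementary slackness, y = 0 for the non-binding constraints.
Dual feasibility on the basic columns requires 2·y_hops + 4·y_water = 33, 4·y_hops + 2·y_water = 36.
→ y_hops = 6.5 and y_water = 5.
Shadow price of water = 5.

5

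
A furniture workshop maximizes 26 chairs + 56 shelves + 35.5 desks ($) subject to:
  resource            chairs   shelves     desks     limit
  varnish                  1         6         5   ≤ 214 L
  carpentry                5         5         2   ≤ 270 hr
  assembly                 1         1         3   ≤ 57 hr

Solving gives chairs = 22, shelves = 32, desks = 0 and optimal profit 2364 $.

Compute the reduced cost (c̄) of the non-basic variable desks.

-2.5

Binding: varnish and carpentry. Non-binding: assembly (3 unused).
Slack constraints have shadow price 0 (complementary slackness).
Dual feasibility on the basic columns requires 1·y_varnish + 5·y_carpentry = 26, 6·y_varnish + 5·y_carpentry = 56.
This yields shadow prices y_varnish = 6, y_carpentry = 4.
Reduced cost of desks: c₃ − yᵀa₃ = 35.5 − (6·5 + 4·2) = 35.5 − 38 = -2.5.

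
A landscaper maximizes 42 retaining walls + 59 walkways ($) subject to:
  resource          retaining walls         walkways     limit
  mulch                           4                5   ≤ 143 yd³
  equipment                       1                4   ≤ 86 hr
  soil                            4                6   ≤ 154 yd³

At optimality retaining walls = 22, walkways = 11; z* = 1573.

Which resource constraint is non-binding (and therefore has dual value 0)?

equipment

mulch: 143/143 (binding)
equipment: 66/86 (slack 20)
soil: 154/154 (binding)
By complementary slackness, a constraint with positive slack has shadow price 0 → equipment.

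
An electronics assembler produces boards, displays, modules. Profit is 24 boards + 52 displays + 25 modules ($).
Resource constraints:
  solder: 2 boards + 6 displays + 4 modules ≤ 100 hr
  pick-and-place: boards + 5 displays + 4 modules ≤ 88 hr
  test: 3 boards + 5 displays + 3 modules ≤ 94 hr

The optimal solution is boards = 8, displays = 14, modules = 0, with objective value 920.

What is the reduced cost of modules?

-8

Binding: solder and test. Non-binding: pick-and-place (10 unused).
By complementary slackness, y = 0 for the non-binding constraint.
From A_Bᵀ y = c: 2·y_solder + 3·y_test = 24; 6·y_solder + 5·y_test = 52.
This yields shadow prices y_solder = 4.5, y_test = 5.
Reduced cost of modules: c₃ − yᵀa₃ = 25 − (4.5·4 + 5·3) = 25 − 33 = -8.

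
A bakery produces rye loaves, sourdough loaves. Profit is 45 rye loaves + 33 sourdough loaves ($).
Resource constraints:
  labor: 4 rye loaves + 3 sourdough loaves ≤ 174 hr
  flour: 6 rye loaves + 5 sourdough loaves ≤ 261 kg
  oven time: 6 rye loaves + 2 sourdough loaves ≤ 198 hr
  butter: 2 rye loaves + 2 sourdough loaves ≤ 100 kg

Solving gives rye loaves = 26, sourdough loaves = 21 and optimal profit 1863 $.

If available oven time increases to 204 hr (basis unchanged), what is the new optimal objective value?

Binding: flour and oven time. Non-binding: labor (7 unused), butter (6 unused).
Slack constraints have shadow price 0 (complementary slackness).
From A_Bᵀ y = c: 6·y_flour + 6·y_oven time = 45; 5·y_flour + 2·y_oven time = 33.
→ y_flour = 6 and y_oven time = 1.5.
Δz = y_oven time·Δb = 1.5 × (6) = 9, so new z* = 1863 + 9 = 1872.

1872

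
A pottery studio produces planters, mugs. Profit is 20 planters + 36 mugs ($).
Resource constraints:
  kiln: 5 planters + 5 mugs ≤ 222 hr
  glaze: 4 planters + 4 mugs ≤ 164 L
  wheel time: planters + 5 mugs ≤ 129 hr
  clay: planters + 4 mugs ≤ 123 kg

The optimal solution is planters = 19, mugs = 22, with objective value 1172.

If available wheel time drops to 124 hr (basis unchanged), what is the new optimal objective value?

Binding: glaze and wheel time. Non-binding: kiln (17 unused), clay (16 unused).
By complementary slackness, y = 0 for the non-binding constraints.
From A_Bᵀ y = c: 4·y_glaze + 1·y_wheel time = 20; 4·y_glaze + 5·y_wheel time = 36.
Solving: y_glaze = 4, y_wheel time = 4.
Δz = y_wheel time·Δb = 4 × (-5) = -20, so new z* = 1172 − 20 = 1152.

1152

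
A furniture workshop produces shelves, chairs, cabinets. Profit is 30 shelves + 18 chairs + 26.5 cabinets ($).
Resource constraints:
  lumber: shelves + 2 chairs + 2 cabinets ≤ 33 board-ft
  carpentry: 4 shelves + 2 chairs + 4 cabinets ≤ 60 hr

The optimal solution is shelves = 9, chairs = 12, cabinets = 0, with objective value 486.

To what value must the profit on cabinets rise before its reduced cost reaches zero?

Both lumber and carpentry are binding at x*.
From A_Bᵀ y = c: 1·y_lumber + 4·y_carpentry = 30; 2·y_lumber + 2·y_carpentry = 18.
This yields shadow prices y_lumber = 2, y_carpentry = 7.
cabinets enters the basis when its profit ≥ yᵀa₃ = 2·2 + 7·4 = 32.

32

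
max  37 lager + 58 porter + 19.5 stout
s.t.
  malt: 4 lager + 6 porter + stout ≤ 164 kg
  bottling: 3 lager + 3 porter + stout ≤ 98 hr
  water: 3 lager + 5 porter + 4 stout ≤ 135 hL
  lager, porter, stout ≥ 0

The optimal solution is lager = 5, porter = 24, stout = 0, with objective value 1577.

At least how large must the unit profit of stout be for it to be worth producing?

25.5

At the optimum: malt uses 164 of 164 (binding); bottling uses 87 of 98 (slack = 11); water uses 135 of 135 (binding).
Slack constraints have shadow price 0 (complementary slackness).
From A_Bᵀ y = c: 4·y_malt + 3·y_water = 37; 6·y_malt + 5·y_water = 58.
→ y_malt = 5.5 and y_water = 5.
stout enters the basis when its profit ≥ yᵀa₃ = 5.5·1 + 5·4 = 25.5.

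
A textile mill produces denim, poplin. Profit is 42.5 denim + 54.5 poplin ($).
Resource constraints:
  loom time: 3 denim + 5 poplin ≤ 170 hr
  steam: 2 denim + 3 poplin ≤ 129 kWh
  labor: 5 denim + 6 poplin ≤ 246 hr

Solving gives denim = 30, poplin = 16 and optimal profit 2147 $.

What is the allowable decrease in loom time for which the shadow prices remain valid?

22.4

Binding constraints: loom time, labor. The basis is B = [[3,5],[5,6]] with det -7.
Per unit decrease in loom time, x* moves by d = (0.8571, -0.7143).
The basis stays optimal until poplin reaches 0; allowable decrease = 22.4 hr.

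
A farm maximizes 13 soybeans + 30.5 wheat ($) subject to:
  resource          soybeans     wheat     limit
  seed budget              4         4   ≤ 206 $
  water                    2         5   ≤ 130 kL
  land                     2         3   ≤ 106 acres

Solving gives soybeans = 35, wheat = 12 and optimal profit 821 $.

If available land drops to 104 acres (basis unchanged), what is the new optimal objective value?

Binding: water and land. Non-binding: seed budget (18 unused).
By complementary slackness, y = 0 for the non-binding constraint.
From A_Bᵀ y = c: 2·y_water + 2·y_land = 13; 5·y_water + 3·y_land = 30.5.
Solving: y_water = 5.5, y_land = 1.
Δz = y_land·Δb = 1 × (-2) = -2, so new z* = 821 − 2 = 819.

819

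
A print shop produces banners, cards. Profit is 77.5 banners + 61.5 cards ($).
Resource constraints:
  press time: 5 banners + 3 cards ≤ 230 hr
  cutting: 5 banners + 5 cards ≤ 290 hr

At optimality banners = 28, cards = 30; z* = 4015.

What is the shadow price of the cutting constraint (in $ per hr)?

Check each constraint at x*: press time 230/230 (tight); cutting 290/290 (tight).
From A_Bᵀ y = c: 5·y_press time + 5·y_cutting = 77.5; 3·y_press time + 5·y_cutting = 61.5.
This yields shadow prices y_press time = 8, y_cutting = 7.5.
Shadow price of cutting = 7.5.

7.5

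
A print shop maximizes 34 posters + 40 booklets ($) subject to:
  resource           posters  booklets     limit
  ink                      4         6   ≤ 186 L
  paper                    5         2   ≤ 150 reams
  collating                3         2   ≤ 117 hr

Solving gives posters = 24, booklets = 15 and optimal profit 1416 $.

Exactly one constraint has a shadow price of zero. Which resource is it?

ink: 186/186 (binding)
paper: 150/150 (binding)
collating: 102/117 (slack 15)
By complementary slackness, a constraint with positive slack has shadow price 0 → collating.

collating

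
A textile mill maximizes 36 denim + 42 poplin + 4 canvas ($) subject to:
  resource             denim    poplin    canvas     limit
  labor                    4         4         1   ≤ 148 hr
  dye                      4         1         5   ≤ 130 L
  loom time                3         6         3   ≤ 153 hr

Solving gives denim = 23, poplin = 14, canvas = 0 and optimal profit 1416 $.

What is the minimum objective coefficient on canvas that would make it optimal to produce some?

13.5

Binding: labor and loom time. Non-binding: dye (24 unused).
Since dye is not tight, its dual is 0.
From A_Bᵀ y = c: 4·y_labor + 3·y_loom time = 36; 4·y_labor + 6·y_loom time = 42.
→ y_labor = 7.5 and y_loom time = 2.
canvas enters the basis when its profit ≥ yᵀa₃ = 7.5·1 + 2·3 = 13.5.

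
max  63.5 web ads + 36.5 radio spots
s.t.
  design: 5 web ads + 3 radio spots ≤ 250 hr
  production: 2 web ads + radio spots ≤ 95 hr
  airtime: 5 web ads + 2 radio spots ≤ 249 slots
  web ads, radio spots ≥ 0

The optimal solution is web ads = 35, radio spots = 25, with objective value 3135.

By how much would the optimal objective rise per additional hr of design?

9.5

Check each constraint at x*: design 250/250 (tight); production 95/95 (tight); airtime 225/249 (slack 24).
By complementary slackness, y = 0 for the non-binding constraint.
Dual feasibility on the basic columns requires 5·y_design + 2·y_production = 63.5, 3·y_design + 1·y_production = 36.5.
This yields shadow prices y_design = 9.5, y_production = 8.
Shadow price of design = 9.5.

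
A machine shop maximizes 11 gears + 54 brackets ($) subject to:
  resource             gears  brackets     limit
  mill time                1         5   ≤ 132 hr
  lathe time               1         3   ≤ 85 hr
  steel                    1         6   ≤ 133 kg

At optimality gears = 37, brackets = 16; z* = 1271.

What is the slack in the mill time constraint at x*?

15

mill time used = 1·37 + 5·16 = 117; slack = 132 − 117 = 15.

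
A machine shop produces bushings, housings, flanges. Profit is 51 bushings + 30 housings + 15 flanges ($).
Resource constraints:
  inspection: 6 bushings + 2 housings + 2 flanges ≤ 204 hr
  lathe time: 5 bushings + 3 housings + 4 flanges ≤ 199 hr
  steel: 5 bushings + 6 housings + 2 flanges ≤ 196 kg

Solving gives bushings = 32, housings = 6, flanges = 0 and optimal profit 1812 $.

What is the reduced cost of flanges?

Check each constraint at x*: inspection 204/204 (tight); lathe time 178/199 (slack 21); steel 196/196 (tight).
Since lathe time is not tight, its dual is 0.
The binding rows give the dual system: 6·y_inspection + 5·y_steel = 51 and 2·y_inspection + 6·y_steel = 30.
→ y_inspection = 6 and y_steel = 3.
Reduced cost of flanges: c₃ − yᵀa₃ = 15 − (6·2 + 3·2) = 15 − 18 = -3.

-3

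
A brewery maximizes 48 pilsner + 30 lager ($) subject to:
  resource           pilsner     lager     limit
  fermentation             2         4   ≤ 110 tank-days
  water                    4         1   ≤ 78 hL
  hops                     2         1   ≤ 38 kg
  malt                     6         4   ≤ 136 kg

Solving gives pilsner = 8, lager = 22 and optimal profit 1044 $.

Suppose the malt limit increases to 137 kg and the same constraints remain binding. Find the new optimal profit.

Binding: hops and malt. Non-binding: fermentation (6 unused), water (24 unused).
By complementary slackness, y = 0 for the non-binding constraints.
From A_Bᵀ y = c: 2·y_hops + 6·y_malt = 48; 1·y_hops + 4·y_malt = 30.
This yields shadow prices y_hops = 6, y_malt = 6.
Δz = y_malt·Δb = 6 × (1) = 6, so new z* = 1044 + 6 = 1050.

1050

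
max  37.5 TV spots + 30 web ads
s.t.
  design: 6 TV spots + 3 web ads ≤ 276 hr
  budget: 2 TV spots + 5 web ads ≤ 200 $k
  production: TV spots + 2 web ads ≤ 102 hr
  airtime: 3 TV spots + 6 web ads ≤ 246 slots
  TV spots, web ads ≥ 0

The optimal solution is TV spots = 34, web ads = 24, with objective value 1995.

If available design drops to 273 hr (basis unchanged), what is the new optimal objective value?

1980

Binding: design and airtime. Non-binding: budget (12 unused), production (20 unused).
By complementary slackness, y = 0 for the non-binding constraints.
From A_Bᵀ y = c: 6·y_design + 3·y_airtime = 37.5; 3·y_design + 6·y_airtime = 30.
→ y_design = 5 and y_airtime = 2.5.
Δz = y_design·Δb = 5 × (-3) = -15, so new z* = 1995 − 15 = 1980.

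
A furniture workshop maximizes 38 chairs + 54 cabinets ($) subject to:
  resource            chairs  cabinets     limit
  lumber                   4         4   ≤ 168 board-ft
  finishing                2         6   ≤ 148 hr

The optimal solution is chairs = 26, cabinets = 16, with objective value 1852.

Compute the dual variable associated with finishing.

At the optimum: lumber uses 168 of 168 (binding); finishing uses 148 of 148 (binding).
From A_Bᵀ y = c: 4·y_lumber + 2·y_finishing = 38; 4·y_lumber + 6·y_finishing = 54.
Solving: y_lumber = 7.5, y_finishing = 4.
Shadow price of finishing = 4.

4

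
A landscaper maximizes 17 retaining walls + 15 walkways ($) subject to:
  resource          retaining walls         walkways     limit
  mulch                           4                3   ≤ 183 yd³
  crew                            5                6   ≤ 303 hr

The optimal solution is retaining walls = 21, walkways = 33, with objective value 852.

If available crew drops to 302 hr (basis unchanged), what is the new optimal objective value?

851

At the optimum: mulch uses 183 of 183 (binding); crew uses 303 of 303 (binding).
The binding rows give the dual system: 4·y_mulch + 5·y_crew = 17 and 3·y_mulch + 6·y_crew = 15.
→ y_mulch = 3 and y_crew = 1.
Δz = y_crew·Δb = 1 × (-1) = -1, so new z* = 852 − 1 = 851.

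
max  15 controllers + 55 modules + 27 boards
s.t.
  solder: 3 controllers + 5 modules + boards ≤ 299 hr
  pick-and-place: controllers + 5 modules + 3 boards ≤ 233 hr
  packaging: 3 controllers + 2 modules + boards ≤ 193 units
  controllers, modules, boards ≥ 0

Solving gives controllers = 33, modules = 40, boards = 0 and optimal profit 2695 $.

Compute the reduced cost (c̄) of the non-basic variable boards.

Check each constraint at x*: solder 299/299 (tight); pick-and-place 233/233 (tight); packaging 179/193 (slack 14).
Since packaging is not tight, its dual is 0.
The binding rows give the dual system: 3·y_solder + 1·y_pick-and-place = 15 and 5·y_solder + 5·y_pick-and-place = 55.
→ y_solder = 2 and y_pick-and-place = 9.
Reduced cost of boards: c₃ − yᵀa₃ = 27 − (2·1 + 9·3) = 27 − 29 = -2.

-2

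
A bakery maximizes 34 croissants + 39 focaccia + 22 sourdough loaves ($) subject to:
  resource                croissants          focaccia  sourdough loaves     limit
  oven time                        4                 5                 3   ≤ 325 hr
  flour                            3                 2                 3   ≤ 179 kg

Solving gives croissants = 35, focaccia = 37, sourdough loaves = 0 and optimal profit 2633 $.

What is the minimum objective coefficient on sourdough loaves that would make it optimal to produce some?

27

Check each constraint at x*: oven time 325/325 (tight); flour 179/179 (tight).
The binding rows give the dual system: 4·y_oven time + 3·y_flour = 34 and 5·y_oven time + 2·y_flour = 39.
Solving: y_oven time = 7, y_flour = 2.
sourdough loaves enters the basis when its profit ≥ yᵀa₃ = 7·3 + 2·3 = 27.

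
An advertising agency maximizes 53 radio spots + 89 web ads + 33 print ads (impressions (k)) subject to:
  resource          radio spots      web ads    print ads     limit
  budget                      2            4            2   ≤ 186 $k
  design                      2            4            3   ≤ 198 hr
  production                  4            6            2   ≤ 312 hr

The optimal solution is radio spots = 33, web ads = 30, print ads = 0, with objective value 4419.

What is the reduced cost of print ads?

-3

Binding: budget and production. Non-binding: design (12 unused).
By complementary slackness, y = 0 for the non-binding constraint.
Dual feasibility on the basic columns requires 2·y_budget + 4·y_production = 53, 4·y_budget + 6·y_production = 89.
Solving: y_budget = 9.5, y_production = 8.5.
Reduced cost of print ads: c₃ − yᵀa₃ = 33 − (9.5·2 + 8.5·2) = 33 − 36 = -3.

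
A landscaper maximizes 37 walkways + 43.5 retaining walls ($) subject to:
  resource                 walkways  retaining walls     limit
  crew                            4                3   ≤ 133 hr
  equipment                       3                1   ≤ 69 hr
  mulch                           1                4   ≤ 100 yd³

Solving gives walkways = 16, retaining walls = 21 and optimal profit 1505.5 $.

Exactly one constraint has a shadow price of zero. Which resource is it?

crew

crew: 127/133 (slack 6)
equipment: 69/69 (binding)
mulch: 100/100 (binding)
By complementary slackness, a constraint with positive slack has shadow price 0 → crew.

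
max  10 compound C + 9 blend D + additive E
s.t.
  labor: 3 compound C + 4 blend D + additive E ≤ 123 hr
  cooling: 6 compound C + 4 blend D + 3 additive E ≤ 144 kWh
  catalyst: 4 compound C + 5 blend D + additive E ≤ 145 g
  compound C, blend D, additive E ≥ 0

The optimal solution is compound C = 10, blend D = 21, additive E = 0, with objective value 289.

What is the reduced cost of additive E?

Binding: cooling and catalyst. Non-binding: labor (9 unused).
Slack constraints have shadow price 0 (complementary slackness).
Dual feasibility on the basic columns requires 6·y_cooling + 4·y_catalyst = 10, 4·y_cooling + 5·y_catalyst = 9.
→ y_cooling = 1 and y_catalyst = 1.
Reduced cost of additive E: c₃ − yᵀa₃ = 1 − (1·3 + 1·1) = 1 − 4 = -3.

-3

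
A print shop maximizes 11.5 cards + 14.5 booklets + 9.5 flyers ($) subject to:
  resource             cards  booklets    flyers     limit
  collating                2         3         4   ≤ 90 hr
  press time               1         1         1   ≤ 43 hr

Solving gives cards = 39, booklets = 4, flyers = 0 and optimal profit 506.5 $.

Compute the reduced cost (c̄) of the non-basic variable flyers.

At the optimum: collating uses 90 of 90 (binding); press time uses 43 of 43 (binding).
Dual feasibility on the basic columns requires 2·y_collating + 1·y_press time = 11.5, 3·y_collating + 1·y_press time = 14.5.
This yields shadow prices y_collating = 3, y_press time = 5.5.
Reduced cost of flyers: c₃ − yᵀa₃ = 9.5 − (3·4 + 5.5·1) = 9.5 − 17.5 = -8.

-8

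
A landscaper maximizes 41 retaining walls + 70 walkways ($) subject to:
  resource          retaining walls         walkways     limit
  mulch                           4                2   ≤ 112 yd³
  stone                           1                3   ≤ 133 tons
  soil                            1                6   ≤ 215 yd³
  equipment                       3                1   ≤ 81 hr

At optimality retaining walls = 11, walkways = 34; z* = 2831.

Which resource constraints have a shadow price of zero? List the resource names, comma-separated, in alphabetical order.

mulch: 112/112 (binding)
stone: 113/133 (slack 20)
soil: 215/215 (binding)
equipment: 67/81 (slack 14)
By complementary slackness, a constraint with positive slack has shadow price 0 → equipment, stone.

equipment, stone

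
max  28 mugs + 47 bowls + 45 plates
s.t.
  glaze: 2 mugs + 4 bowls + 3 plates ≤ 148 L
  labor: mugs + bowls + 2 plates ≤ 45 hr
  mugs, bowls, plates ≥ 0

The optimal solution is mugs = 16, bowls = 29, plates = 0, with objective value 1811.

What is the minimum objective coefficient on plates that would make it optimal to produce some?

46.5

At the optimum: glaze uses 148 of 148 (binding); labor uses 45 of 45 (binding).
Dual feasibility on the basic columns requires 2·y_glaze + 1·y_labor = 28, 4·y_glaze + 1·y_labor = 47.
→ y_glaze = 9.5 and y_labor = 9.
plates enters the basis when its profit ≥ yᵀa₃ = 9.5·3 + 9·2 = 46.5.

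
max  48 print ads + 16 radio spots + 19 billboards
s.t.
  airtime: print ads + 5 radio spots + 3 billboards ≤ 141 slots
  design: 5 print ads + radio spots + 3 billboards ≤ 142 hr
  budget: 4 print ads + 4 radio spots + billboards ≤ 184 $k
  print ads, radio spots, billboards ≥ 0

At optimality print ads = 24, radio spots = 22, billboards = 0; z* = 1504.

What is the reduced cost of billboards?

-7

Check each constraint at x*: airtime 134/141 (slack 7); design 142/142 (tight); budget 184/184 (tight).
By complementary slackness, y = 0 for the non-binding constraint.
From A_Bᵀ y = c: 5·y_design + 4·y_budget = 48; 1·y_design + 4·y_budget = 16.
This yields shadow prices y_design = 8, y_budget = 2.
Reduced cost of billboards: c₃ − yᵀa₃ = 19 − (8·3 + 2·1) = 19 − 26 = -7.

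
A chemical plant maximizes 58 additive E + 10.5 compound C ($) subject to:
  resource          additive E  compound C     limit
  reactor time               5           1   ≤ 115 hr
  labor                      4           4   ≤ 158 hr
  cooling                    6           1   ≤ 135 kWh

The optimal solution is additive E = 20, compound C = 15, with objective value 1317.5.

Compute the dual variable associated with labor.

Check each constraint at x*: reactor time 115/115 (tight); labor 140/158 (slack 18); cooling 135/135 (tight).
Slack constraints have shadow price 0 (complementary slackness).
Dual feasibility on the basic columns requires 5·y_reactor time + 6·y_cooling = 58, 1·y_reactor time + 1·y_cooling = 10.5.
→ y_reactor time = 5 and y_cooling = 5.5.
Shadow price of labor = 0.

0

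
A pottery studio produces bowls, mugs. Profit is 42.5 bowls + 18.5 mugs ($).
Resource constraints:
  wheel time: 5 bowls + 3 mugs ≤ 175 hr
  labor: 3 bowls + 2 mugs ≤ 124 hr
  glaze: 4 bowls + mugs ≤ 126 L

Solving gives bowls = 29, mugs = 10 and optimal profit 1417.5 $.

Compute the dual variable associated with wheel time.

4.5

Binding: wheel time and glaze. Non-binding: labor (17 unused).
Slack constraints have shadow price 0 (complementary slackness).
Dual feasibility on the basic columns requires 5·y_wheel time + 4·y_glaze = 42.5, 3·y_wheel time + 1·y_glaze = 18.5.
→ y_wheel time = 4.5 and y_glaze = 5.
Shadow price of wheel time = 4.5.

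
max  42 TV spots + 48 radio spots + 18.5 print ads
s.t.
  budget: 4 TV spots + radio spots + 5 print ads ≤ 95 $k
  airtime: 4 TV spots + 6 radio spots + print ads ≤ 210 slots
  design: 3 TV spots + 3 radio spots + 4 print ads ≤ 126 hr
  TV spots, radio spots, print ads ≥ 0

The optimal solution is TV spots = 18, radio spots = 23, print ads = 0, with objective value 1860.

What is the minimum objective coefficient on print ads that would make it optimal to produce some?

Check each constraint at x*: budget 95/95 (tight); airtime 210/210 (tight); design 123/126 (slack 3).
By complementary slackness, y = 0 for the non-binding constraint.
The binding rows give the dual system: 4·y_budget + 4·y_airtime = 42 and 1·y_budget + 6·y_airtime = 48.
Solving: y_budget = 3, y_airtime = 7.5.
print ads enters the basis when its profit ≥ yᵀa₃ = 3·5 + 7.5·1 = 22.5.

22.5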